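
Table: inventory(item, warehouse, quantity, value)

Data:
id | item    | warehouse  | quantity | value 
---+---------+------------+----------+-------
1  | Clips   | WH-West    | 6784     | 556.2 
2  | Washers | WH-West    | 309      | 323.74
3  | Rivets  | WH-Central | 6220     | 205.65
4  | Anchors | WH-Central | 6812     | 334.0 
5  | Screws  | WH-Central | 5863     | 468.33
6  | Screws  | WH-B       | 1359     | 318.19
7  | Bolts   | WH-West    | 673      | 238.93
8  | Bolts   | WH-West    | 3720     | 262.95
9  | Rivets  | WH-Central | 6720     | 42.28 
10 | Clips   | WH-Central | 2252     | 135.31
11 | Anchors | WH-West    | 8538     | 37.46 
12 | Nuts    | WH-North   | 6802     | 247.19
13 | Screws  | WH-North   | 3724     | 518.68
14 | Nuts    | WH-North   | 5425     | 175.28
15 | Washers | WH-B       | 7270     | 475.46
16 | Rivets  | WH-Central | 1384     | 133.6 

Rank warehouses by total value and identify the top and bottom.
SELECT warehouse, SUM(value)
FROM inventory
GROUP BY warehouse
ORDER BY SUM(value)

All groups:
  WH-B: 793.65
  WH-North: 941.15
  WH-Central: 1319.17
  WH-West: 1419.28

Highest: WH-West (1419.28)
Lowest: WH-B (793.65)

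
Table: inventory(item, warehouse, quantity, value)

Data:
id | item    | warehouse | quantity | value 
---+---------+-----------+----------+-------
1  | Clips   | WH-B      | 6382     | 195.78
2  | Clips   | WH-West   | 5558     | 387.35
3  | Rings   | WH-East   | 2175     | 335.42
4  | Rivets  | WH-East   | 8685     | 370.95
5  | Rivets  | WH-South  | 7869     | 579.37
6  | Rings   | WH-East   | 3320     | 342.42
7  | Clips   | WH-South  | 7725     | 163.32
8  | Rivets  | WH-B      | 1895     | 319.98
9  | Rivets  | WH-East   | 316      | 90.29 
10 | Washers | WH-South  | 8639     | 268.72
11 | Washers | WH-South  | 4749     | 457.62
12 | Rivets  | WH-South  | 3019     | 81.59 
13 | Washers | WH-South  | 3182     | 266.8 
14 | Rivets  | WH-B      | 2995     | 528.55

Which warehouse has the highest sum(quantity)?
SELECT warehouse, SUM(quantity) as val
FROM inventory
GROUP BY warehouse
ORDER BY val DESC
LIMIT 1

Result: WH-South with sum(quantity) = 35183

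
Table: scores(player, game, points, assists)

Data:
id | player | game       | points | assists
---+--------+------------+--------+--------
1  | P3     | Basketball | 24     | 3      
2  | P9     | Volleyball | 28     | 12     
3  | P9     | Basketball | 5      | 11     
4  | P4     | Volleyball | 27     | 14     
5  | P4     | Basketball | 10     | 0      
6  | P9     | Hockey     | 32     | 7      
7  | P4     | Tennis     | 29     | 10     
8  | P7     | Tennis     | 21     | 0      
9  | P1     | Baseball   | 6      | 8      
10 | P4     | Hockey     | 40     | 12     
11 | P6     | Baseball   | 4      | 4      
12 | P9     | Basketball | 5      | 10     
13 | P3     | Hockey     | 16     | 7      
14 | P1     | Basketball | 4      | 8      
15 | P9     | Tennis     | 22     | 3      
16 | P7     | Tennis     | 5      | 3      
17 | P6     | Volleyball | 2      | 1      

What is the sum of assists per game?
SELECT game, SUM(assists) as result
FROM scores
GROUP BY game

Result:
  Baseball: 12
  Basketball: 32
  Hockey: 26
  Tennis: 16
  Volleyball: 27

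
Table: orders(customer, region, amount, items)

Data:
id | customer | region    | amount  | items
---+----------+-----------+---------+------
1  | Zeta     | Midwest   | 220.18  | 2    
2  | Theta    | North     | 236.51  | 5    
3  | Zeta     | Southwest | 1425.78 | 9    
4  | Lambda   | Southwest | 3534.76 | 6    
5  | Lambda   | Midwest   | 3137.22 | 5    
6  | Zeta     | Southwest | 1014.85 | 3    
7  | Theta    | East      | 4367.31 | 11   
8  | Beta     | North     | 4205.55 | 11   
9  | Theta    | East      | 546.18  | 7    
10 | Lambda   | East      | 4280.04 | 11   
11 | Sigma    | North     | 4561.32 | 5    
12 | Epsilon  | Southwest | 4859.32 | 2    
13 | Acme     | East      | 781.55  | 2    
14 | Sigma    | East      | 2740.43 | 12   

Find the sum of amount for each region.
SELECT region, SUM(amount) as result
FROM orders
GROUP BY region

Result:
  East: 12715.51
  Midwest: 3357.40
  North: 9003.38
  Southwest: 10834.71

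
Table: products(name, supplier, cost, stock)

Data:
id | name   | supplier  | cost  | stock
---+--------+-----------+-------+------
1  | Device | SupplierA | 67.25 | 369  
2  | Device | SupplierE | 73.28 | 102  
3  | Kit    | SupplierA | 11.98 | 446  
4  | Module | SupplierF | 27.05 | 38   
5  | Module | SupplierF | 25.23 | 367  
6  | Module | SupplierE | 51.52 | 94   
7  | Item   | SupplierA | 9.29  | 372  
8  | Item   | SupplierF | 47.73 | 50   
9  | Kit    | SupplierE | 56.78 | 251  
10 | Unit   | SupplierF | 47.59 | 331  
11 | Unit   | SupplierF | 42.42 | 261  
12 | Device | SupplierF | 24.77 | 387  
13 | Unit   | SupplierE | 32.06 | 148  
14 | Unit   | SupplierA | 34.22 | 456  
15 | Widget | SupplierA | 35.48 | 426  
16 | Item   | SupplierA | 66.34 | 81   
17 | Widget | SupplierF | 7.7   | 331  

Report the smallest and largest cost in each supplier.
SELECT supplier, MIN(cost), MAX(cost)
FROM products
GROUP BY supplier

Result:
  SupplierA: min=9.29, max=67.25
  SupplierE: min=32.06, max=73.28
  SupplierF: min=7.70, max=47.73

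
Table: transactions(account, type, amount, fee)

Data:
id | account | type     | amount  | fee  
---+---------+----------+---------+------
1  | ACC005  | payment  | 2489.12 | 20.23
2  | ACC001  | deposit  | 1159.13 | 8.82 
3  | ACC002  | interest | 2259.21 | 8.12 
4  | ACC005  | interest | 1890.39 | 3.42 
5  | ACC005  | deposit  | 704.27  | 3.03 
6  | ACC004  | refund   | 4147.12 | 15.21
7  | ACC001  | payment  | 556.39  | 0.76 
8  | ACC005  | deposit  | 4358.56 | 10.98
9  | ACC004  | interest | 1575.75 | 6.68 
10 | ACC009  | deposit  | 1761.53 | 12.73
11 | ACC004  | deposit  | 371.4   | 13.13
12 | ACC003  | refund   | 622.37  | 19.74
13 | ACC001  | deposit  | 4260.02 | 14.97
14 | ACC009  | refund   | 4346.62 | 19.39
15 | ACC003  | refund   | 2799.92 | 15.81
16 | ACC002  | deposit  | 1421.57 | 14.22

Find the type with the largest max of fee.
SELECT type, MAX(fee) as val
FROM transactions
GROUP BY type
ORDER BY val DESC
LIMIT 1

Result: payment with max(fee) = 20.23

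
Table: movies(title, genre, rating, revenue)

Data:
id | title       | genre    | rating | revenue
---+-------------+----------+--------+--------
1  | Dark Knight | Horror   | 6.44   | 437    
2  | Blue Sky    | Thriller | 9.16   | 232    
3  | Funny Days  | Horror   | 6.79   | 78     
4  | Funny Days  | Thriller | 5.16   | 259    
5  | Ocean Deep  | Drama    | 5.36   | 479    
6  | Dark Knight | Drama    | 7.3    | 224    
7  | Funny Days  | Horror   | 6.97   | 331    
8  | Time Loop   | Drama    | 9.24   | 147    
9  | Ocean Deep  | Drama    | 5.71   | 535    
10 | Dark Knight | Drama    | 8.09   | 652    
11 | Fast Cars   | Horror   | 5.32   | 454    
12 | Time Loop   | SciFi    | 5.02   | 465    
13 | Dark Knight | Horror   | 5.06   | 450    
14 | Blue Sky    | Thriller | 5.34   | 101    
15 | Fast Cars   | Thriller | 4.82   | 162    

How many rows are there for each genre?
SELECT genre, COUNT(*) as count
FROM movies
GROUP BY genre

Result:
  Drama: 5
  Horror: 5
  SciFi: 1
  Thriller: 4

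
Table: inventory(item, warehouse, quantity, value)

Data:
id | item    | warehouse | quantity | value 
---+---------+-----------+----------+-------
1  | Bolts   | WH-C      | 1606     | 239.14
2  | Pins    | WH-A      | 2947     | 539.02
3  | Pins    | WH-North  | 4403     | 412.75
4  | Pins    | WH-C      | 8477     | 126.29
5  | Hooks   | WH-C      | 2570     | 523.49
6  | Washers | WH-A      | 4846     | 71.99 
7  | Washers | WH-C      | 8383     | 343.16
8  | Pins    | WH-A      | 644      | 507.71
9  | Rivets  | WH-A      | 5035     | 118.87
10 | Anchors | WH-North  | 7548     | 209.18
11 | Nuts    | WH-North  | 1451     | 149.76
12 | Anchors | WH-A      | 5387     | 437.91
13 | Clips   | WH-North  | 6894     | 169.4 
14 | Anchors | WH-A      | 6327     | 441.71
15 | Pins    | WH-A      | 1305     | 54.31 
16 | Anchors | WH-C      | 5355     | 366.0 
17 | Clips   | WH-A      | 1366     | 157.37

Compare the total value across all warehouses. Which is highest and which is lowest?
SELECT warehouse, SUM(value)
FROM inventory
GROUP BY warehouse
ORDER BY SUM(value)

All groups:
  WH-North: 941.09
  WH-C: 1598.08
  WH-A: 2328.89

Highest: WH-A (2328.89)
Lowest: WH-North (941.09)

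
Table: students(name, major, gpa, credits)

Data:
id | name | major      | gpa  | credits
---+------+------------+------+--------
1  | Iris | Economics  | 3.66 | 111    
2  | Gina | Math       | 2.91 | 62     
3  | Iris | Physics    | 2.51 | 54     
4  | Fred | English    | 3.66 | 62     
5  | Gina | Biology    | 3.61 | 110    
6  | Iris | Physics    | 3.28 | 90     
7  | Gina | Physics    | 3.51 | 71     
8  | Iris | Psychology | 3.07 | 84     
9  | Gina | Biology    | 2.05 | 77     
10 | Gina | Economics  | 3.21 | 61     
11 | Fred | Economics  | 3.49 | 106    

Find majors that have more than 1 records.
SELECT major, COUNT(*) as cnt
FROM students
GROUP BY major
HAVING COUNT(*) > 1

Result:
  Biology: 2
  Economics: 3
  Physics: 3

Note: HAVING filters groups after aggregation, WHERE filters rows before.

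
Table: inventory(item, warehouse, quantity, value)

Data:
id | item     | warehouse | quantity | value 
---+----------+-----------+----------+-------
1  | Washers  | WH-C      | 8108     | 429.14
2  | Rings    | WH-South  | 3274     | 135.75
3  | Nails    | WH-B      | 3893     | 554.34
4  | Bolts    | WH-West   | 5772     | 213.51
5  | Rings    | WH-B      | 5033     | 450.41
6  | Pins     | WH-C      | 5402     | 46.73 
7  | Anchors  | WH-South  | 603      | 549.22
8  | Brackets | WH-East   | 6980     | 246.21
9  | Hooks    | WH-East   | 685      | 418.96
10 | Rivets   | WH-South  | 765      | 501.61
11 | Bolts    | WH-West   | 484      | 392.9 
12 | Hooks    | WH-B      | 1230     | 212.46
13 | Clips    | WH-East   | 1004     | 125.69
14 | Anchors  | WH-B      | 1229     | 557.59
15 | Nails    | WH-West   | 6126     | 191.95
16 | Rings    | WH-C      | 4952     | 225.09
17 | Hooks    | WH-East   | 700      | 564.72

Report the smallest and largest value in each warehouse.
SELECT warehouse, MIN(value), MAX(value)
FROM inventory
GROUP BY warehouse

Result:
  WH-B: min=212.46, max=557.59
  WH-C: min=46.73, max=429.14
  WH-East: min=125.69, max=564.72
  WH-South: min=135.75, max=549.22
  WH-West: min=191.95, max=392.90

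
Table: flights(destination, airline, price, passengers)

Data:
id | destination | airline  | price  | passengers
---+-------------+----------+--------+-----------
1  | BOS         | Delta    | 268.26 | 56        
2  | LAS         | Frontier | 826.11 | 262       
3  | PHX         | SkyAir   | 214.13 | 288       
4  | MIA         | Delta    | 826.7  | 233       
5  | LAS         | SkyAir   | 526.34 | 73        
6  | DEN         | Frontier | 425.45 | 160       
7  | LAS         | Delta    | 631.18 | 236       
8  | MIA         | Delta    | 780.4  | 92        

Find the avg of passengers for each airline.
SELECT airline, AVG(passengers) as result
FROM flights
GROUP BY airline

Result:
  Delta: 154.25
  Frontier: 211.00
  SkyAir: 180.50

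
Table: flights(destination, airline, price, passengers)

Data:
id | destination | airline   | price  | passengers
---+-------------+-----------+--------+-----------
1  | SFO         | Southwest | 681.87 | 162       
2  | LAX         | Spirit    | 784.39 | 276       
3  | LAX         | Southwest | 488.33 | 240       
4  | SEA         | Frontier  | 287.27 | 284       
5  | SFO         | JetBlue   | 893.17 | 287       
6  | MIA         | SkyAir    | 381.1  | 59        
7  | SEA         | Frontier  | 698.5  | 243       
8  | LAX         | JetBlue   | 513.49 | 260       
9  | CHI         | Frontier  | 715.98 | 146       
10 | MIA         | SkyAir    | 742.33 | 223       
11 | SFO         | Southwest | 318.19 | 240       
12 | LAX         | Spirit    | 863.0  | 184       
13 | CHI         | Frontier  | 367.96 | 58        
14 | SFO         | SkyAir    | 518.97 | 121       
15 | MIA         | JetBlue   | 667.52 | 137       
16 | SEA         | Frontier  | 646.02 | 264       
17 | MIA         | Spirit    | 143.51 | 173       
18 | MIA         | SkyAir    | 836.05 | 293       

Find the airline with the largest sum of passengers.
SELECT airline, SUM(passengers) as val
FROM flights
GROUP BY airline
ORDER BY val DESC
LIMIT 1

Result: Frontier with sum(passengers) = 995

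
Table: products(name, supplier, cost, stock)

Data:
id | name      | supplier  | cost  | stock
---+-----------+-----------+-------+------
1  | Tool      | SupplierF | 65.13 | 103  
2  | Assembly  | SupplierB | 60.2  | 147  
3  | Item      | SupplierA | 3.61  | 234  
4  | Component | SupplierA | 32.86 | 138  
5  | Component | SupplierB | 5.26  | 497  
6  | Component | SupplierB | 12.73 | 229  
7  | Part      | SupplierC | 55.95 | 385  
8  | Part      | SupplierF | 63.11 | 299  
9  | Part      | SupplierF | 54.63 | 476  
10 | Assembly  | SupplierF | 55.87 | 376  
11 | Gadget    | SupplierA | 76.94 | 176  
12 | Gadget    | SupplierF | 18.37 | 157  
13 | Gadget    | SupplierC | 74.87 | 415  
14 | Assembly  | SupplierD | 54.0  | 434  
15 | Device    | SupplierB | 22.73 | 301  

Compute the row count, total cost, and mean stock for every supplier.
SELECT supplier,
       COUNT(*) as cnt,
       SUM(cost) as total_cost,
       AVG(stock) as avg_stock
FROM products
GROUP BY supplier

Result:
  SupplierA: 3 records, 113.41 total cost, 182.67 avg stock
  SupplierB: 4 records, 100.92 total cost, 293.50 avg stock
  SupplierC: 2 records, 130.82 total cost, 400.00 avg stock
  SupplierD: 1 records, 54.00 total cost, 434.00 avg stock
  SupplierF: 5 records, 257.11 total cost, 282.20 avg stock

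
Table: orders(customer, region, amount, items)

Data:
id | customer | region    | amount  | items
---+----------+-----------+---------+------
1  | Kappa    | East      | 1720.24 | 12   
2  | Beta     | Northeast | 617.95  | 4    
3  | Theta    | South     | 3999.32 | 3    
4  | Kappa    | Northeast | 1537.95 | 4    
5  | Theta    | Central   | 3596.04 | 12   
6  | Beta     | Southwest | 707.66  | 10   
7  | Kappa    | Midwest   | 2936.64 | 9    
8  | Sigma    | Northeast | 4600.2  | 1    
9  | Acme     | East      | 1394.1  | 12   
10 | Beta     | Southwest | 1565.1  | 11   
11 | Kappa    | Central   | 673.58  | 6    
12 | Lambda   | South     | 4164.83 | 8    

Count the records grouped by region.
SELECT region, COUNT(*) as count
FROM orders
GROUP BY region

Result:
  Central: 2
  East: 2
  Midwest: 1
  Northeast: 3
  South: 2
  Southwest: 2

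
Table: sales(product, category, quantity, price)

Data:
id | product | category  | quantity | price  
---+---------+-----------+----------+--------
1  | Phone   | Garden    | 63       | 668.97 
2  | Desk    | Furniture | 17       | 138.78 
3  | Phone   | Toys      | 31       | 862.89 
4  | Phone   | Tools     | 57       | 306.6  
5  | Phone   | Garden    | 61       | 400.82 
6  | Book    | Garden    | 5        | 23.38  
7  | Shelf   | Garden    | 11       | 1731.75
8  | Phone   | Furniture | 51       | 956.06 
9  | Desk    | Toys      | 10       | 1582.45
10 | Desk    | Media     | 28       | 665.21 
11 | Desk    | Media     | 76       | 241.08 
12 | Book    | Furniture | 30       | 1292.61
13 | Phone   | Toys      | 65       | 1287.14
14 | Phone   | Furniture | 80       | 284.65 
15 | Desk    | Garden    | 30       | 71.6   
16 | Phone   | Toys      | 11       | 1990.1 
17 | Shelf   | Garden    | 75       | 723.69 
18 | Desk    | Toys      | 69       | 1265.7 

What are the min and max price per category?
SELECT category, MIN(price), MAX(price)
FROM sales
GROUP BY category

Result:
  Furniture: min=138.78, max=1292.61
  Garden: min=23.38, max=1731.75
  Media: min=241.08, max=665.21
  Tools: min=306.60, max=306.60
  Toys: min=862.89, max=1990.10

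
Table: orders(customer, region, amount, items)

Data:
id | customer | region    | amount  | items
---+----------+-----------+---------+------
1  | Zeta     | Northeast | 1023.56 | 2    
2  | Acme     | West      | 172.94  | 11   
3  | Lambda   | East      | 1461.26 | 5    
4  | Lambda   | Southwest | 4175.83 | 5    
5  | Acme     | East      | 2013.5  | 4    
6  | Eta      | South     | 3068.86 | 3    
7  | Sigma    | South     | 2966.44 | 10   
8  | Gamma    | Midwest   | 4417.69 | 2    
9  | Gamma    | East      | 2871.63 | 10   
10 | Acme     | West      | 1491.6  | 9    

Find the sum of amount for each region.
SELECT region, SUM(amount) as result
FROM orders
GROUP BY region

Result:
  East: 6346.39
  Midwest: 4417.69
  Northeast: 1023.56
  South: 6035.30
  Southwest: 4175.83
  West: 1664.54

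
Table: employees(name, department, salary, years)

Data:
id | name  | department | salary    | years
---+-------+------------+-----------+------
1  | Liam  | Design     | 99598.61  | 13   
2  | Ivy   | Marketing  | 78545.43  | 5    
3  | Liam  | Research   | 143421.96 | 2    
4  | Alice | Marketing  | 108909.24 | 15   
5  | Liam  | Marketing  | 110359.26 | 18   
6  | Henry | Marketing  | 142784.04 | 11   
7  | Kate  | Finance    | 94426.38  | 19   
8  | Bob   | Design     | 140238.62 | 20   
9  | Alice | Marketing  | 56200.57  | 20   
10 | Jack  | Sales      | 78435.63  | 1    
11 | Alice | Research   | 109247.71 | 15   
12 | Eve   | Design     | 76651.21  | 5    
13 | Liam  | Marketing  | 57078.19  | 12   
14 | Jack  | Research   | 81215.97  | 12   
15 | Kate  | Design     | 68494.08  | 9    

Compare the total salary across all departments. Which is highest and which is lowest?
SELECT department, SUM(salary)
FROM employees
GROUP BY department
ORDER BY SUM(salary)

All groups:
  Sales: 78435.63
  Finance: 94426.38
  Research: 333885.64
  Design: 384982.52
  Marketing: 553876.73

Highest: Marketing (553876.73)
Lowest: Sales (78435.63)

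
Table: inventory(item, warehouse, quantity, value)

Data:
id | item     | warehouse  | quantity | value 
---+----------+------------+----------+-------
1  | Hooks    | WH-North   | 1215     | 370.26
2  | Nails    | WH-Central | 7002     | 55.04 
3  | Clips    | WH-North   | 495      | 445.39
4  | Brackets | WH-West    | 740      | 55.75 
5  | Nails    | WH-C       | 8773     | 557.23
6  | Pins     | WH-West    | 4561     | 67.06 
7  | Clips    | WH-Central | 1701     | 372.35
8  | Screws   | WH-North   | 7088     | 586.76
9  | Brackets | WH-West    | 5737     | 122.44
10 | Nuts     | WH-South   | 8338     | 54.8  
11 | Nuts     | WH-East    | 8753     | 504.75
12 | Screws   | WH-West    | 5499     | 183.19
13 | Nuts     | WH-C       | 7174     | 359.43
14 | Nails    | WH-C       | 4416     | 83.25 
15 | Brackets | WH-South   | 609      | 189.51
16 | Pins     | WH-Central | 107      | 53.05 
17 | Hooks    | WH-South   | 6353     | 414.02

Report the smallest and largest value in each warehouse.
SELECT warehouse, MIN(value), MAX(value)
FROM inventory
GROUP BY warehouse

Result:
  WH-C: min=83.25, max=557.23
  WH-Central: min=53.05, max=372.35
  WH-East: min=504.75, max=504.75
  WH-North: min=370.26, max=586.76
  WH-South: min=54.80, max=414.02
  WH-West: min=55.75, max=183.19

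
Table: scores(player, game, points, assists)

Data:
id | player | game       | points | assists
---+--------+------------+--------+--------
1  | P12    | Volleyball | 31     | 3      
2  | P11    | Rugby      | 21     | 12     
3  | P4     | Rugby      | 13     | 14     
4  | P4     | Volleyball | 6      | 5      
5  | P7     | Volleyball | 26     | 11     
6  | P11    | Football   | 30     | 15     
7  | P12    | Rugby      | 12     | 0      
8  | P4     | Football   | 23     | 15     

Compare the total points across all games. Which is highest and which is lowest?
SELECT game, SUM(points)
FROM scores
GROUP BY game
ORDER BY SUM(points)

All groups:
  Rugby: 46
  Football: 53
  Volleyball: 63

Highest: Volleyball (63)
Lowest: Rugby (46)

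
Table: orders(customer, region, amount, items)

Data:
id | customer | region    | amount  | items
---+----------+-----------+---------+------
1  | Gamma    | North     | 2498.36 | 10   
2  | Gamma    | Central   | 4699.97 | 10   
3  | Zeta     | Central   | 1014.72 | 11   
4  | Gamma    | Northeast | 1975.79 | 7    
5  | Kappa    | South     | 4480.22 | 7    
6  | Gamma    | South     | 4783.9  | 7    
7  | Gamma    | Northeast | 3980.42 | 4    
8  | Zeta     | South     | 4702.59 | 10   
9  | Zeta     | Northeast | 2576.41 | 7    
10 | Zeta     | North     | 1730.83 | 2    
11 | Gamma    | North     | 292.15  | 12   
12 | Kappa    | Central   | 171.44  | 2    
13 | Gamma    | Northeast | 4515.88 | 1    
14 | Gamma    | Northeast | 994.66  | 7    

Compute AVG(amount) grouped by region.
SELECT region, AVG(amount) as result
FROM orders
GROUP BY region

Result:
  Central: 1962.04
  North: 1507.11
  Northeast: 2808.63
  South: 4655.57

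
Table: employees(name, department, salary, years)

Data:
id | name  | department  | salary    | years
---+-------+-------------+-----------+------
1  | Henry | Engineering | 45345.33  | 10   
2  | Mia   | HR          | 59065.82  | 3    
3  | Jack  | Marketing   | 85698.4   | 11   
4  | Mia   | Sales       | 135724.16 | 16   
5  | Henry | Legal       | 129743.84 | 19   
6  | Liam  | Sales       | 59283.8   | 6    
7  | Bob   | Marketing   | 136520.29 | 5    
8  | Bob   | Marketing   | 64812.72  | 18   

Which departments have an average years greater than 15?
SELECT department, AVG(years)
FROM employees
GROUP BY department
HAVING AVG(years) > 15

Result:
  Legal: avg=19.00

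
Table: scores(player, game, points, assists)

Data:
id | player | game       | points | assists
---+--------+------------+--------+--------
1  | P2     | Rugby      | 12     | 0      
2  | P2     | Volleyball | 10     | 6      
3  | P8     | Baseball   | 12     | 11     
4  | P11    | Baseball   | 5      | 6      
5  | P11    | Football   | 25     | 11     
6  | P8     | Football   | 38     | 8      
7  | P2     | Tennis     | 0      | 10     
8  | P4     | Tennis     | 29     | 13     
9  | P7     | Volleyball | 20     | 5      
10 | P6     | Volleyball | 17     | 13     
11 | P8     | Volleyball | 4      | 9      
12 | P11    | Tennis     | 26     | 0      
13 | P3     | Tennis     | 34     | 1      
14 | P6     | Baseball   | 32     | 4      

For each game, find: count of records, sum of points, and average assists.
SELECT game,
       COUNT(*) as cnt,
       SUM(points) as total_points,
       AVG(assists) as avg_assists
FROM scores
GROUP BY game

Result:
  Baseball: 3 records, 49 total points, 7.00 avg assists
  Football: 2 records, 63 total points, 9.50 avg assists
  Rugby: 1 records, 12 total points, 0.00 avg assists
  Tennis: 4 records, 89 total points, 6.00 avg assists
  Volleyball: 4 records, 51 total points, 8.25 avg assists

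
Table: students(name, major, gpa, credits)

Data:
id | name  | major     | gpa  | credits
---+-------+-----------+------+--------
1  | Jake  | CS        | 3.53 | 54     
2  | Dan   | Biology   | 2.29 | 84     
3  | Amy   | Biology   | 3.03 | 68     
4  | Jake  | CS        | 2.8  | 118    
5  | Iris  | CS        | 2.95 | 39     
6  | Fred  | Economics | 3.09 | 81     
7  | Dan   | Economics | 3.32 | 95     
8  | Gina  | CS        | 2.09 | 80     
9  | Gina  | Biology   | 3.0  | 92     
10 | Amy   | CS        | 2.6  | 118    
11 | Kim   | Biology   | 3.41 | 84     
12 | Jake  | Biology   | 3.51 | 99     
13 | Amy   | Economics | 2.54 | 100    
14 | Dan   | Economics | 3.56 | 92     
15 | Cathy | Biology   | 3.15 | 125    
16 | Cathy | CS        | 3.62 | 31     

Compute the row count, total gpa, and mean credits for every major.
SELECT major,
       COUNT(*) as cnt,
       SUM(gpa) as total_gpa,
       AVG(credits) as avg_credits
FROM students
GROUP BY major

Result:
  Biology: 6 records, 18.39 total gpa, 92.00 avg credits
  CS: 6 records, 17.59 total gpa, 73.33 avg credits
  Economics: 4 records, 12.51 total gpa, 92.00 avg credits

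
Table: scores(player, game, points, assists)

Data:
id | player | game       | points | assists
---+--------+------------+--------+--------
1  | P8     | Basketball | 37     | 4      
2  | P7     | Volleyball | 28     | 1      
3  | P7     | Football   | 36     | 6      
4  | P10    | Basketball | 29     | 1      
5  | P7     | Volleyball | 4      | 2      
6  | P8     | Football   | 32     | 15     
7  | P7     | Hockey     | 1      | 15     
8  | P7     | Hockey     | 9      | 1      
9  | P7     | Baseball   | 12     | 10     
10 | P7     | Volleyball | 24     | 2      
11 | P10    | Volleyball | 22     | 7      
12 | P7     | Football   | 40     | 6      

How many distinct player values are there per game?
SELECT game, COUNT(DISTINCT player)
FROM scores
GROUP BY game

Result:
  Baseball: 1 distinct
  Basketball: 2 distinct
  Football: 2 distinct
  Hockey: 1 distinct
  Volleyball: 2 distinct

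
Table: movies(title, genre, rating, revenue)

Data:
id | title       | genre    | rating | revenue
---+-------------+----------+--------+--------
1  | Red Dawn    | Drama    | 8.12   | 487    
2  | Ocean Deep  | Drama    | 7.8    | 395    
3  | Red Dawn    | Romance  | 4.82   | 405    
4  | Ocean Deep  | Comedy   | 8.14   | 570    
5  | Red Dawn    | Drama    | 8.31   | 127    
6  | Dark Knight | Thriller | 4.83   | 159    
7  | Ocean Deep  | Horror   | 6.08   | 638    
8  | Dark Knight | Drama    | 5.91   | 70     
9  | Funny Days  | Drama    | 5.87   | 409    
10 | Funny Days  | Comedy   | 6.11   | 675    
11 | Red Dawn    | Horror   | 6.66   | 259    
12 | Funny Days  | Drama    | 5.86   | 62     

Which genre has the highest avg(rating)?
SELECT genre, AVG(rating) as val
FROM movies
GROUP BY genre
ORDER BY val DESC
LIMIT 1

Result: Comedy with avg(rating) = 7.13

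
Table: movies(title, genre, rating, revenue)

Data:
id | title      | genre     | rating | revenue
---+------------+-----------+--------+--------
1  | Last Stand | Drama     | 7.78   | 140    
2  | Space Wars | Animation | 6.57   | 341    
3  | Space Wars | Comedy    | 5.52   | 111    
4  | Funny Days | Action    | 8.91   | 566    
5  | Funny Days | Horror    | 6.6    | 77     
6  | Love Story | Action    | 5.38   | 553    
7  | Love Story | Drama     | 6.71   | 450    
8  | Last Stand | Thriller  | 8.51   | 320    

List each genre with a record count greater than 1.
SELECT genre, COUNT(*) as cnt
FROM movies
GROUP BY genre
HAVING COUNT(*) > 1

Result:
  Action: 2
  Drama: 2

Note: HAVING filters groups after aggregation, WHERE filters rows before.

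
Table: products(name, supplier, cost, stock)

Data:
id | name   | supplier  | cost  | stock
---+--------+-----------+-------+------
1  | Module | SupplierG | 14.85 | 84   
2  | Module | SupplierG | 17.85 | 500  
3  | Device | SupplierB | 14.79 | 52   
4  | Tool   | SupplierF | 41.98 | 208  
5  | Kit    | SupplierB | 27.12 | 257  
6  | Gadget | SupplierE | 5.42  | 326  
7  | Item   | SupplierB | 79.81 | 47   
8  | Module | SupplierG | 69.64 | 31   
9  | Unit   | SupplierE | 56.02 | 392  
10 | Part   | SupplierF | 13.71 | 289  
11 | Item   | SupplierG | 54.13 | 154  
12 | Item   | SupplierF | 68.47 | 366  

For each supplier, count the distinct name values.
SELECT supplier, COUNT(DISTINCT name)
FROM products
GROUP BY supplier

Result:
  SupplierB: 3 distinct
  SupplierE: 2 distinct
  SupplierF: 3 distinct
  SupplierG: 2 distinct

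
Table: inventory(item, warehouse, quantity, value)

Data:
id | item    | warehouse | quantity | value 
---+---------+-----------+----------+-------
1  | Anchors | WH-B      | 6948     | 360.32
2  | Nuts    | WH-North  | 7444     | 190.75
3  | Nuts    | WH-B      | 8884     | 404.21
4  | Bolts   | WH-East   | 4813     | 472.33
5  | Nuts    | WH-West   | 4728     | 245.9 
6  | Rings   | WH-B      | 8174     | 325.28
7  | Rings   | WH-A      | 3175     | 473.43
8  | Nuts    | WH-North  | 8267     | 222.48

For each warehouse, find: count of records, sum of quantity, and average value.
SELECT warehouse,
       COUNT(*) as cnt,
       SUM(quantity) as total_quantity,
       AVG(value) as avg_value
FROM inventory
GROUP BY warehouse

Result:
  WH-A: 1 records, 3175 total quantity, 473.43 avg value
  WH-B: 3 records, 24006 total quantity, 363.27 avg value
  WH-East: 1 records, 4813 total quantity, 472.33 avg value
  WH-North: 2 records, 15711 total quantity, 206.62 avg value
  WH-West: 1 records, 4728 total quantity, 245.90 avg value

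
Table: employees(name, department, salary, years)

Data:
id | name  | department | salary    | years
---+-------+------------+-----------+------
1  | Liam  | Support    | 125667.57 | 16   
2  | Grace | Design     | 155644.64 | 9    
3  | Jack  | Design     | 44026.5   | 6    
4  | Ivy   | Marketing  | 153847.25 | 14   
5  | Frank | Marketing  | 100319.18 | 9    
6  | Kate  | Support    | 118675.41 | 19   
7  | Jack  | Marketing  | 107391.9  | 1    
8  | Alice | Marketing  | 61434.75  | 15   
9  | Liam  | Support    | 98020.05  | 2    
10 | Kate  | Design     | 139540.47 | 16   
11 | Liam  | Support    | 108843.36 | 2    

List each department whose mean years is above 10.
SELECT department, AVG(years)
FROM employees
GROUP BY department
HAVING AVG(years) > 10

Result:
  Design: avg=10.33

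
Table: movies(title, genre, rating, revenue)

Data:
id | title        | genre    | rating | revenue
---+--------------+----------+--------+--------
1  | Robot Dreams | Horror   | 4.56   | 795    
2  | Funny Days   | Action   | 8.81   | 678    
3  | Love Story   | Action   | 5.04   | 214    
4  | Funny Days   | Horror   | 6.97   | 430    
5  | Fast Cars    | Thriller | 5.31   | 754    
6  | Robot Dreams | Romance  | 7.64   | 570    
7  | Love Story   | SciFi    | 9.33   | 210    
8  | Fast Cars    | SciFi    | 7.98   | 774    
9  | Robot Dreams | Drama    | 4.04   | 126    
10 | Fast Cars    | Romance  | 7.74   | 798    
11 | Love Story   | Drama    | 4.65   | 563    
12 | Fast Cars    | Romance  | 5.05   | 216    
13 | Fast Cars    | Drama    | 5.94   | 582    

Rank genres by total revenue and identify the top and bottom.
SELECT genre, SUM(revenue)
FROM movies
GROUP BY genre
ORDER BY SUM(revenue)

All groups:
  Thriller: 754
  Action: 892
  SciFi: 984
  Horror: 1225
  Drama: 1271
  Romance: 1584

Highest: Romance (1584)
Lowest: Thriller (754)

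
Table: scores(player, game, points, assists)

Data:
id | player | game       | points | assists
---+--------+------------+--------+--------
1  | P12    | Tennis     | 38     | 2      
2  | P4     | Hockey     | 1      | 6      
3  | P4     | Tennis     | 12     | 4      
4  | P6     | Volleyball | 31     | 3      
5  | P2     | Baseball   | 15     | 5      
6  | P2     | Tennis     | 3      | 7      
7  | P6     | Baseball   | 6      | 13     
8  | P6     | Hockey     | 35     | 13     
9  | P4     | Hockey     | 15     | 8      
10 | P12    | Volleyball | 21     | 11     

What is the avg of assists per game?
SELECT game, AVG(assists) as result
FROM scores
GROUP BY game

Result:
  Baseball: 9.00
  Hockey: 9.00
  Tennis: 4.33
  Volleyball: 7.00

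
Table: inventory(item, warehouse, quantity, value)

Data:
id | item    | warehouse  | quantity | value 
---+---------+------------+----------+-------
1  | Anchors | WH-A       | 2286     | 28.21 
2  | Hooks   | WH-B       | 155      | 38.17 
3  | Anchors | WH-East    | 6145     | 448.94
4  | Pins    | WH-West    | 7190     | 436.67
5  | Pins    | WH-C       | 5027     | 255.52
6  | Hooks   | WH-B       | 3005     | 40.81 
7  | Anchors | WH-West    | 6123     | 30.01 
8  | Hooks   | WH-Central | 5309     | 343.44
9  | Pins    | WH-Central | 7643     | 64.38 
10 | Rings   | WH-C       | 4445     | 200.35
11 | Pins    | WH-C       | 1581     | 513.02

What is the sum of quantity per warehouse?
SELECT warehouse, SUM(quantity) as result
FROM inventory
GROUP BY warehouse

Result:
  WH-A: 2286
  WH-B: 3160
  WH-C: 11053
  WH-Central: 12952
  WH-East: 6145
  WH-West: 13313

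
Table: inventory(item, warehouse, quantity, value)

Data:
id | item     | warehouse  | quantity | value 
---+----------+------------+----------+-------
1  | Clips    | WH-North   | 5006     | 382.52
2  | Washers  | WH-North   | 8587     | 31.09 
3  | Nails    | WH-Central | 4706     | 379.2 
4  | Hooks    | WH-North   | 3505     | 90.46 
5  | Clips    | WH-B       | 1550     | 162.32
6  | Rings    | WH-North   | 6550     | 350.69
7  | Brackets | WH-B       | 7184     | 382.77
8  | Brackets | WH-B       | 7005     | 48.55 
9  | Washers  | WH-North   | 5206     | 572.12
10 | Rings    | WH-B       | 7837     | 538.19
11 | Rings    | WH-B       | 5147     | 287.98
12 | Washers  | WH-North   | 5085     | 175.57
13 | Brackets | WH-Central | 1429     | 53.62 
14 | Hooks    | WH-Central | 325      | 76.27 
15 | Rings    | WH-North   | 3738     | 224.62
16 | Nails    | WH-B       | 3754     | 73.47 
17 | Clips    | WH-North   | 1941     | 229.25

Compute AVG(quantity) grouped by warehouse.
SELECT warehouse, AVG(quantity) as result
FROM inventory
GROUP BY warehouse

Result:
  WH-B: 5412.83
  WH-Central: 2153.33
  WH-North: 4952.25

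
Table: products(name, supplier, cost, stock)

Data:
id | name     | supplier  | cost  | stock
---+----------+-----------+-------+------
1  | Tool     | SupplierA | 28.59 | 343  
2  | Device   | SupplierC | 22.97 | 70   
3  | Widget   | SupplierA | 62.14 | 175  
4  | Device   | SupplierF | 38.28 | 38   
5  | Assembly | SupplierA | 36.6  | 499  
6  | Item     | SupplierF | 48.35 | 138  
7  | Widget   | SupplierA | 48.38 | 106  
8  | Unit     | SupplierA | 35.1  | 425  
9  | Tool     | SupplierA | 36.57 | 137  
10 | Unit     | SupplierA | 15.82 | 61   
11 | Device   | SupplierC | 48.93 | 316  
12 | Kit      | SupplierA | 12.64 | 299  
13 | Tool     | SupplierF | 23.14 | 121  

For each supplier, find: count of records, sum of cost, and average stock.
SELECT supplier,
       COUNT(*) as cnt,
       SUM(cost) as total_cost,
       AVG(stock) as avg_stock
FROM products
GROUP BY supplier

Result:
  SupplierA: 8 records, 275.84 total cost, 255.63 avg stock
  SupplierC: 2 records, 71.90 total cost, 193.00 avg stock
  SupplierF: 3 records, 109.77 total cost, 99.00 avg stock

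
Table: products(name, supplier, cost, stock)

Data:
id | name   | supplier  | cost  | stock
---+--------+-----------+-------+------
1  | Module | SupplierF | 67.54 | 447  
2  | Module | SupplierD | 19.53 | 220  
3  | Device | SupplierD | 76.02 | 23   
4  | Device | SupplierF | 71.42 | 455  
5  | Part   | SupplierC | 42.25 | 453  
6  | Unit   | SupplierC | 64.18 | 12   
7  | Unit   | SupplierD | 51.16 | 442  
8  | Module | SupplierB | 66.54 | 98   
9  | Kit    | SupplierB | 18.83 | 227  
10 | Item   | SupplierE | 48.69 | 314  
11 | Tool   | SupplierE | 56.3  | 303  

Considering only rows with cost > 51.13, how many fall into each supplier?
SELECT supplier, COUNT(*)
FROM products
WHERE cost > 51.13
GROUP BY supplier

Note: WHERE filters rows before grouping.

Result:
  SupplierB: 1
  SupplierC: 1
  SupplierD: 2
  SupplierE: 1
  SupplierF: 2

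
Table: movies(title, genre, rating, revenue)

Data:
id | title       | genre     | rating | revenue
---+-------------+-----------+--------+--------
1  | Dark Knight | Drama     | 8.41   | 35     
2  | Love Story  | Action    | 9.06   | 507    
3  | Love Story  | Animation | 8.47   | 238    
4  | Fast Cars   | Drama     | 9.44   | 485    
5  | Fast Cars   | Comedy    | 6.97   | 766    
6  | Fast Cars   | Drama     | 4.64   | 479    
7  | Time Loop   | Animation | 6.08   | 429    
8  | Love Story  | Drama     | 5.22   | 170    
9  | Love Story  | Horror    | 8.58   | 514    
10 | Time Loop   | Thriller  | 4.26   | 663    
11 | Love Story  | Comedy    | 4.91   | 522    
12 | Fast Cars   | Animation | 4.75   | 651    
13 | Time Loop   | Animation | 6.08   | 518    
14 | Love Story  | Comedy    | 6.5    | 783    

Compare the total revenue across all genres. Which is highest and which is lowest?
SELECT genre, SUM(revenue)
FROM movies
GROUP BY genre
ORDER BY SUM(revenue)

All groups:
  Action: 507
  Horror: 514
  Thriller: 663
  Drama: 1169
  Animation: 1836
  Comedy: 2071

Highest: Comedy (2071)
Lowest: Action (507)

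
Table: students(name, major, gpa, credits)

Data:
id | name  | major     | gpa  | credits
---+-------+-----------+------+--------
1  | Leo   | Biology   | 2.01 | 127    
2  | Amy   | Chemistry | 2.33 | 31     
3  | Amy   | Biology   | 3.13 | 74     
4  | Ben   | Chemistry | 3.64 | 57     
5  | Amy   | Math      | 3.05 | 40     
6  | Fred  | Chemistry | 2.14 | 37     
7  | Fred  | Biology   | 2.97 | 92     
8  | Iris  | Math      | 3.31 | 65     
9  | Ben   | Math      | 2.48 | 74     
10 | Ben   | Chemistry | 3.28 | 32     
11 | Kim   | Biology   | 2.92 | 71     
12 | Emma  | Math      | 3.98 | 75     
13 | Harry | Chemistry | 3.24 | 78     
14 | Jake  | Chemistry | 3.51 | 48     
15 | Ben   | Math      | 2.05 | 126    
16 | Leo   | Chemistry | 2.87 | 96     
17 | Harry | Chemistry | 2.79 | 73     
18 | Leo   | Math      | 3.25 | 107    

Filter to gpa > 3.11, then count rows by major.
SELECT major, COUNT(*)
FROM students
WHERE gpa > 3.11
GROUP BY major

Note: WHERE filters rows before grouping.

Result:
  Biology: 1
  Chemistry: 4
  Math: 3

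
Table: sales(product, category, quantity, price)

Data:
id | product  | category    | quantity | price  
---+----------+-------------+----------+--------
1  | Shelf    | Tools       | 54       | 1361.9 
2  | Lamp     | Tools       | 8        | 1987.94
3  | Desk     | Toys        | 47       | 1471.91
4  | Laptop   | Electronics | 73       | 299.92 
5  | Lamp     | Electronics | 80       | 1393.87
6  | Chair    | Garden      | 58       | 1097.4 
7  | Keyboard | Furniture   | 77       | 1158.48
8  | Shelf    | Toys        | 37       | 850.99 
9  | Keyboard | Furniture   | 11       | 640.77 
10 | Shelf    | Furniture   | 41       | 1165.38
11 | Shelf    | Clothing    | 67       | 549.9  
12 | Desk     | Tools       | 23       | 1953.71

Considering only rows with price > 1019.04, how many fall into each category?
SELECT category, COUNT(*)
FROM sales
WHERE price > 1019.04
GROUP BY category

Note: WHERE filters rows before grouping.

Result:
  Electronics: 1
  Furniture: 2
  Garden: 1
  Tools: 3
  Toys: 1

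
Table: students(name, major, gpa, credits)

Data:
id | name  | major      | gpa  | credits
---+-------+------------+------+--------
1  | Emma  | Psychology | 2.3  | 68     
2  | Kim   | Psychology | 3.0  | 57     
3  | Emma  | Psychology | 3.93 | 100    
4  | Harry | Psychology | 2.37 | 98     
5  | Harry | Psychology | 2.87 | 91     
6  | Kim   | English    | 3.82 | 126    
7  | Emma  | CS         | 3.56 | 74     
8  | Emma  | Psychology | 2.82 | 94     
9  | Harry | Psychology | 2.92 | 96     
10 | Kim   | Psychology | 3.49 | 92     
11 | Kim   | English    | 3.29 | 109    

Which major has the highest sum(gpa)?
SELECT major, SUM(gpa) as val
FROM students
GROUP BY major
ORDER BY val DESC
LIMIT 1

Result: Psychology with sum(gpa) = 23.70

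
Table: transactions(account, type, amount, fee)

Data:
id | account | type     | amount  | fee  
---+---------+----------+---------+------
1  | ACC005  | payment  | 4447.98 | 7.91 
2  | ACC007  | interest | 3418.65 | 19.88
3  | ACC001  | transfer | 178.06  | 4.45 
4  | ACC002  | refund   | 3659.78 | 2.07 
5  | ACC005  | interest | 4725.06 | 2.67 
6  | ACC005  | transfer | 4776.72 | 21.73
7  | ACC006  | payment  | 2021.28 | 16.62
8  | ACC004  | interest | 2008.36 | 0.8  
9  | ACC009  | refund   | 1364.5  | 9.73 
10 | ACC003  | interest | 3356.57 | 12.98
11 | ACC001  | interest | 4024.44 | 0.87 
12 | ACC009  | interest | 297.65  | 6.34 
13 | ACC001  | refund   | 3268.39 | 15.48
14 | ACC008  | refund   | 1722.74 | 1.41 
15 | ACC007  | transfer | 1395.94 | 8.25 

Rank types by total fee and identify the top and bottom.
SELECT type, SUM(fee)
FROM transactions
GROUP BY type
ORDER BY SUM(fee)

All groups:
  payment: 24.53
  refund: 28.69
  transfer: 34.43
  interest: 43.54

Highest: interest (43.54)
Lowest: payment (24.53)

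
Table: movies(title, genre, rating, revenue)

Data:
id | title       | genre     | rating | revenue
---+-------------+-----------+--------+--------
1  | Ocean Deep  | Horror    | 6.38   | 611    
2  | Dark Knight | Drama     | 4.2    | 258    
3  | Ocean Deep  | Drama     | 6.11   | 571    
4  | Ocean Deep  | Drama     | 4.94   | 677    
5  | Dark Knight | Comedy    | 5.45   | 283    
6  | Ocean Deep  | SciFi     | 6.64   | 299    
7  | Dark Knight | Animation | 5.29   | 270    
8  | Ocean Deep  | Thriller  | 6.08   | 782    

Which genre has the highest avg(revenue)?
SELECT genre, AVG(revenue) as val
FROM movies
GROUP BY genre
ORDER BY val DESC
LIMIT 1

Result: Thriller with avg(revenue) = 782.00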